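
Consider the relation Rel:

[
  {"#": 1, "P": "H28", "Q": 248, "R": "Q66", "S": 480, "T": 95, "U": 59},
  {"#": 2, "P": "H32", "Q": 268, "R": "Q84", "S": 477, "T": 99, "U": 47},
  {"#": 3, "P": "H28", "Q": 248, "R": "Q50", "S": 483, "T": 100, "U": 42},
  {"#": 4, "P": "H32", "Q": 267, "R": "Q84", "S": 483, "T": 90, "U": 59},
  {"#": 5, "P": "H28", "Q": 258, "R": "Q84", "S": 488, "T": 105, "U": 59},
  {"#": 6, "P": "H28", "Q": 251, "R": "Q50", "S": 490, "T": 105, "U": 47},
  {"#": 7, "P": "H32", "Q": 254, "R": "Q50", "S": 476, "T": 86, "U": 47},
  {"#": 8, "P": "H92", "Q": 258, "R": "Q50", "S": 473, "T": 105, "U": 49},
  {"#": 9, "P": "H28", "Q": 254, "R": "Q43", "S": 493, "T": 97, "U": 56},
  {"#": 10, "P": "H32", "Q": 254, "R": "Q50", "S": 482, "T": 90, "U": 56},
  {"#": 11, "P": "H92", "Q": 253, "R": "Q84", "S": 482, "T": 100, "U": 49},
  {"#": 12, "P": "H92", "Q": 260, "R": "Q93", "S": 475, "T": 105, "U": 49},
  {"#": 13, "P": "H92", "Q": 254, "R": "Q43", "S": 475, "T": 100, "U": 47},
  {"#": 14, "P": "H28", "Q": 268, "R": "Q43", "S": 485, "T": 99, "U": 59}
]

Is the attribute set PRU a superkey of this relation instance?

Yes

All 14 rows have distinct PRU values, so PRU → (all attributes) holds and PRU is a superkey.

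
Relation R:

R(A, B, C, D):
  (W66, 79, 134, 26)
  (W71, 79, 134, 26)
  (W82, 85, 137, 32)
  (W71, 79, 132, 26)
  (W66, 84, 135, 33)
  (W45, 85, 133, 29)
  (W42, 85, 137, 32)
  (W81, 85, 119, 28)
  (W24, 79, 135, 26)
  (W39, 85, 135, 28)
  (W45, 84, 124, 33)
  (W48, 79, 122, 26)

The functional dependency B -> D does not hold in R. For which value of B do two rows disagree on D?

85

B=79: 5 rows → D = 26, 26, 26, 26, 26 ✓
B=85: 5 rows → D takes values {32, 29, 28} — violation
B=84: 2 rows → D = 33, 33 ✓
The only B value with inconsistent D is B=85.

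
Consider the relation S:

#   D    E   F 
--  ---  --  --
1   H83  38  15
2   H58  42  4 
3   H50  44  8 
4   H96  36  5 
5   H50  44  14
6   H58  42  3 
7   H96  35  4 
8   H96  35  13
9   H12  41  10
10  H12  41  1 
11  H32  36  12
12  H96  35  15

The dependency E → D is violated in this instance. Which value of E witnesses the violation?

36

E=38: row 1 → D = H83 ✓
E=42: rows 2, 6 → D = H58, H58 ✓
E=44: rows 3, 5 → D = H50, H50 ✓
E=36: rows 4, 11 → D takes values {H96, H32} — violation
E=35: rows 7, 8, 12 → D = H96, H96, H96 ✓
E=41: rows 9, 10 → D = H12, H12 ✓
The only E value with inconsistent D is E=36.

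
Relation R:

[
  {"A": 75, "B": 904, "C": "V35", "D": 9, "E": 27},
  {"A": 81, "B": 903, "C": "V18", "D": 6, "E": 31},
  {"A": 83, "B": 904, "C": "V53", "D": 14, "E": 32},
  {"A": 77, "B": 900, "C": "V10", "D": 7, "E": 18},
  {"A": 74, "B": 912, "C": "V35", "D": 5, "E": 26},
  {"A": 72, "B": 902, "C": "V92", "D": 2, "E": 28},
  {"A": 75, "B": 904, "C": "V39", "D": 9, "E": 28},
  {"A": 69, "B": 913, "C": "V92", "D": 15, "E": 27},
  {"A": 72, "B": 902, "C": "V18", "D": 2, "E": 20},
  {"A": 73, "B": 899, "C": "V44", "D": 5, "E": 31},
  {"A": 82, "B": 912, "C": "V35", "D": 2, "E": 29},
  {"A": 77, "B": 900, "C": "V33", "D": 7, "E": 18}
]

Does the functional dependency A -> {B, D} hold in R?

Yes

A=75: 2 rows → {B,D} = (904, 9), (904, 9) ✓
A=81: 1 row → {B,D} = (903, 6) ✓
A=83: 1 row → {B,D} = (904, 14) ✓
A=77: 2 rows → {B,D} = (900, 7), (900, 7) ✓
A=74: 1 row → {B,D} = (912, 5) ✓
A=72: 2 rows → {B,D} = (902, 2), (902, 2) ✓
A=69: 1 row → {B,D} = (913, 15) ✓
A=73: 1 row → {B,D} = (899, 5) ✓
A=82: 1 row → {B,D} = (912, 2) ✓
Every A value is associated with a single {B, D} value, so A -> {B, D} holds.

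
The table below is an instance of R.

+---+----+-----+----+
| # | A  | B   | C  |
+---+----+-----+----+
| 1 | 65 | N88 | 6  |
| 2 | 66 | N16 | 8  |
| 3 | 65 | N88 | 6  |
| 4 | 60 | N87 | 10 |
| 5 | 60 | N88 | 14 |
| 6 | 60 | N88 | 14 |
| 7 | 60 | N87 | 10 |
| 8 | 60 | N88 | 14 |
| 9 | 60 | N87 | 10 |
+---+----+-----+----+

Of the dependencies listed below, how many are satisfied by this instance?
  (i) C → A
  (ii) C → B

2

(i) C → A: every LHS value maps to a single RHS value — holds.
(ii) C → B: every LHS value maps to a single RHS value — holds.
2 of the 2 dependencies hold.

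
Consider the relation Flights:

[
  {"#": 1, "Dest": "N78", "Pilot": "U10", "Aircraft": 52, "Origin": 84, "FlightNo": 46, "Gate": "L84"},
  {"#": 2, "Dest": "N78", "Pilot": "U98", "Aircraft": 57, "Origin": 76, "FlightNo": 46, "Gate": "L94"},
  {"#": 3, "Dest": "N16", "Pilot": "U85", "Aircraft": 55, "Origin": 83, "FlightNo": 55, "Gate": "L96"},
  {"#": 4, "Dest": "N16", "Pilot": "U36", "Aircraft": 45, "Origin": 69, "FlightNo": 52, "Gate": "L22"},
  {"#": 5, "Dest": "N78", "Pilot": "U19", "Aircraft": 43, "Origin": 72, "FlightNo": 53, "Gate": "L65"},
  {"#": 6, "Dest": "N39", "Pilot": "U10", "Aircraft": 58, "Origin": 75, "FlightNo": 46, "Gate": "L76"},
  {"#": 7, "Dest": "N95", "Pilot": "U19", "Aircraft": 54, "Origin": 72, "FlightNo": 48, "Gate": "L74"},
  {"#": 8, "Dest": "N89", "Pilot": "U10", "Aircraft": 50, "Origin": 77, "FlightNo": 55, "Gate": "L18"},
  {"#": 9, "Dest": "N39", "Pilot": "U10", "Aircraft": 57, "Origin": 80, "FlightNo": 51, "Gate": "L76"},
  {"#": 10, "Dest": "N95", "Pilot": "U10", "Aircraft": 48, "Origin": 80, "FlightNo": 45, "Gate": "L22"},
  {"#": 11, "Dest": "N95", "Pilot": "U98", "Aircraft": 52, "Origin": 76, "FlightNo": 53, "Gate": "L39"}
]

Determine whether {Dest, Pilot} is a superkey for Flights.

No

Rows 6 and 9 have the same {Dest, Pilot} value (Dest=N39, Pilot=U10) but are distinct tuples, so {Dest, Pilot} does not determine every attribute — not a superkey.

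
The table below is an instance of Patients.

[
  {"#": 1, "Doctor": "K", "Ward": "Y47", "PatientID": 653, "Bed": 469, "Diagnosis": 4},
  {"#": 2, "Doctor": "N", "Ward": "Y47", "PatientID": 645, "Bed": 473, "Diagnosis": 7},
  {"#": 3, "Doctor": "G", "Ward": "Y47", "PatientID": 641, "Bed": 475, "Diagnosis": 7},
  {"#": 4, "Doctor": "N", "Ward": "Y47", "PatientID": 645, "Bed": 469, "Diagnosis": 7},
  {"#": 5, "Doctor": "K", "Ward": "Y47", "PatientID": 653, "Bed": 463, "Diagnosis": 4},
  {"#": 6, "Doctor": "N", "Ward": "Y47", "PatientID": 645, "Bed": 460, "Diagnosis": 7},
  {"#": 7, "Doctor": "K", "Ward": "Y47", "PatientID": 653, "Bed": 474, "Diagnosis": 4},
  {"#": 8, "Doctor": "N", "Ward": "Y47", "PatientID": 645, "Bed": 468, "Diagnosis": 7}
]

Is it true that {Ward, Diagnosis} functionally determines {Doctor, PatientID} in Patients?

No

(Ward=Y47, Diagnosis=4): rows 1, 5, 7 → {Doctor,PatientID} = (K, 653), (K, 653), (K, 653) ✓
(Ward=Y47, Diagnosis=7): rows 2, 3, 4, 6, 8 → {Doctor,PatientID} takes values {(N, 645), (G, 641)} — violation
Two rows agree on {Ward, Diagnosis} but differ on {Doctor, PatientID}, so {Ward, Diagnosis} → {Doctor, PatientID} does not hold.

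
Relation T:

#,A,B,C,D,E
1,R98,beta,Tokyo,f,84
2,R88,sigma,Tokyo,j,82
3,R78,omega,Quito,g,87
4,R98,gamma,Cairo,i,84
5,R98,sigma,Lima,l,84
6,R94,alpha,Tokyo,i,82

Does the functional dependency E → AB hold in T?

No

E=84: rows 1, 4, 5 → {A,B} takes values {(R98, beta), (R98, gamma), (R98, sigma)} — violation
E=82: rows 2, 6 → {A,B} takes values {(R88, sigma), (R94, alpha)} — violation
E=87: row 3 → {A,B} = (R78, omega) ✓
Two rows agree on E but differ on AB, so E → AB does not hold.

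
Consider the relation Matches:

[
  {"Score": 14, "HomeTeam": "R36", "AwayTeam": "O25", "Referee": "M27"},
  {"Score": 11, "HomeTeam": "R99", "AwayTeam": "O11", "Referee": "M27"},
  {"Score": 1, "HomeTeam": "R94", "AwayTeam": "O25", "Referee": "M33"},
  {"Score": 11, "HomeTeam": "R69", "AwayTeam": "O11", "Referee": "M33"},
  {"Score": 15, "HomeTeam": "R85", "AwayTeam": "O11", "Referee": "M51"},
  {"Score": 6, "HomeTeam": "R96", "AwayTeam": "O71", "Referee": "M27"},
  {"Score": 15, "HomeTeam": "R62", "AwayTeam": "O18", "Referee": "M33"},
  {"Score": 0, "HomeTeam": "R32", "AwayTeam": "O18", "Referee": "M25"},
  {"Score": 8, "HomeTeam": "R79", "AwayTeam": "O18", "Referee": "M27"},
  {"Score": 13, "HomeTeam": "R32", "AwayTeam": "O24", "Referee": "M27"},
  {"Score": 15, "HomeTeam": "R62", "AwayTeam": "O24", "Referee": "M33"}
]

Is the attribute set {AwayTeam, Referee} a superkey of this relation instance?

Yes

All 11 rows have distinct {AwayTeam, Referee} values, so {AwayTeam, Referee} → (all attributes) holds and {AwayTeam, Referee} is a superkey.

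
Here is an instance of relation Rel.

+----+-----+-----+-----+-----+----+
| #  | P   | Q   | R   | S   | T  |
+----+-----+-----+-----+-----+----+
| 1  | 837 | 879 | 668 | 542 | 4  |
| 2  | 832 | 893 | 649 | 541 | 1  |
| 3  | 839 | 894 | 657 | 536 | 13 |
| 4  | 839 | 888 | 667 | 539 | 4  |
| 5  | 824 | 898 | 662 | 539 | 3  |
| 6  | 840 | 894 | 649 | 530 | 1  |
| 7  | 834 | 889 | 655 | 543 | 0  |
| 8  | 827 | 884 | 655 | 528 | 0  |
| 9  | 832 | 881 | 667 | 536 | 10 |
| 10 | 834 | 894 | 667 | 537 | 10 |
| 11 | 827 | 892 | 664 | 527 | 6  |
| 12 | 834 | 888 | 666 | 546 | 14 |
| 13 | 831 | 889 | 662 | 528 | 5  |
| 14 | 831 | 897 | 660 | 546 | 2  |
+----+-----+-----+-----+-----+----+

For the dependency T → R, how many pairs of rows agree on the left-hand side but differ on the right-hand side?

T=4: violating pairs (1,4) — 1 pair.
T=1: all 2 rows agree on R — 0 pairs.
T=0: all 2 rows agree on R — 0 pairs.
T=10: all 2 rows agree on R — 0 pairs.

1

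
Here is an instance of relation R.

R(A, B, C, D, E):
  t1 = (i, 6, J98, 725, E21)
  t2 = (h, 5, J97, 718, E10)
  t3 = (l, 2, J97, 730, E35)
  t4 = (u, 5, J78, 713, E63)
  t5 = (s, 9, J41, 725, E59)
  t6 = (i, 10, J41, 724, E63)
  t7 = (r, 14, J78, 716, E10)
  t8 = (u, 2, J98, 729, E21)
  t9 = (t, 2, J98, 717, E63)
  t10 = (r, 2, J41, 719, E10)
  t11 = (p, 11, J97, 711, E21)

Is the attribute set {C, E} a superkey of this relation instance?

Rows 1 and 8 have the same {C, E} value (C=J98, E=E21) but are distinct tuples, so {C, E} does not determine every attribute — not a superkey.

No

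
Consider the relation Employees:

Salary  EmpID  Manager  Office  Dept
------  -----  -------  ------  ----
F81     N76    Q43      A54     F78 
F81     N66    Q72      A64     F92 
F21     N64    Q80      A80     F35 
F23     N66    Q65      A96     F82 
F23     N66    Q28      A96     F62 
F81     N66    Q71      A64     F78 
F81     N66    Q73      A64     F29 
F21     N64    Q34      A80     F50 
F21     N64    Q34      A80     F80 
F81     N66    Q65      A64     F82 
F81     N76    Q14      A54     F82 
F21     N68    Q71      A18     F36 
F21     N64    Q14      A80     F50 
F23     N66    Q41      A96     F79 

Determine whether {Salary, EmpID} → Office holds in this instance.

(Salary=F81, EmpID=N76): 2 rows → Office = A54, A54 ✓
(Salary=F81, EmpID=N66): 4 rows → Office = A64, A64, A64, A64 ✓
(Salary=F21, EmpID=N64): 4 rows → Office = A80, A80, A80, A80 ✓
(Salary=F23, EmpID=N66): 3 rows → Office = A96, A96, A96 ✓
(Salary=F21, EmpID=N68): 1 row → Office = A18 ✓
Every {Salary, EmpID} value is associated with a single Office value, so {Salary, EmpID} → Office holds.

Yes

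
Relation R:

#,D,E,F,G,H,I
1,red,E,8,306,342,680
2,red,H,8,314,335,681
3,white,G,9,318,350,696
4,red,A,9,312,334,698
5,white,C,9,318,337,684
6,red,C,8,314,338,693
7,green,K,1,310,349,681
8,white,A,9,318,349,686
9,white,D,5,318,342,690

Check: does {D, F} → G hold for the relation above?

(D=red, F=8): rows 1, 2, 6 → G takes values {306, 314} — violation
(D=white, F=9): rows 3, 5, 8 → G = 318, 318, 318 ✓
(D=red, F=9): row 4 → G = 312 ✓
(D=green, F=1): row 7 → G = 310 ✓
(D=white, F=5): row 9 → G = 318 ✓
Two rows agree on {D, F} but differ on G, so {D, F} → G does not hold.

No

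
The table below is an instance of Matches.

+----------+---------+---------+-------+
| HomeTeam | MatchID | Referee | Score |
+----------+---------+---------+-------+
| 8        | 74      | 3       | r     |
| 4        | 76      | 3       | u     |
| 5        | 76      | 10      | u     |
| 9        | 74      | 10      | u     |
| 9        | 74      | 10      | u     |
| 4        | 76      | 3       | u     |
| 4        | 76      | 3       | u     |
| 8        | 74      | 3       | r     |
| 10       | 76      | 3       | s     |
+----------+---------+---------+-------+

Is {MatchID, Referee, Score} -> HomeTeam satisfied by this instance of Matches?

(MatchID=74, Referee=3, Score=r): 2 rows → HomeTeam = 8, 8 ✓
(MatchID=76, Referee=3, Score=u): 3 rows → HomeTeam = 4, 4, 4 ✓
(MatchID=76, Referee=10, Score=u): 1 row → HomeTeam = 5 ✓
(MatchID=74, Referee=10, Score=u): 2 rows → HomeTeam = 9, 9 ✓
(MatchID=76, Referee=3, Score=s): 1 row → HomeTeam = 10 ✓
Every {MatchID, Referee, Score} value is associated with a single HomeTeam value, so {MatchID, Referee, Score} -> HomeTeam holds.

Yes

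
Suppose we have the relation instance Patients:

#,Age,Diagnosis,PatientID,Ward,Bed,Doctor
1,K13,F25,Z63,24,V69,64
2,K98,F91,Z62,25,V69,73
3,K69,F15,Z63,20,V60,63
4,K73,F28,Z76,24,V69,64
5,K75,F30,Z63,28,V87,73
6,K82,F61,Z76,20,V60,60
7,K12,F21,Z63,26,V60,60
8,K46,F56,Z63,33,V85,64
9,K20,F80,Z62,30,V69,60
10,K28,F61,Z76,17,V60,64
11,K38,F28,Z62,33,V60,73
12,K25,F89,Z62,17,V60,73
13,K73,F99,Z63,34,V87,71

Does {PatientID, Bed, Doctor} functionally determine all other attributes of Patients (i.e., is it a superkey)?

Rows 11 and 12 have the same {PatientID, Bed, Doctor} value (PatientID=Z62, Bed=V60, Doctor=73) but are distinct tuples, so {PatientID, Bed, Doctor} does not determine every attribute — not a superkey.

No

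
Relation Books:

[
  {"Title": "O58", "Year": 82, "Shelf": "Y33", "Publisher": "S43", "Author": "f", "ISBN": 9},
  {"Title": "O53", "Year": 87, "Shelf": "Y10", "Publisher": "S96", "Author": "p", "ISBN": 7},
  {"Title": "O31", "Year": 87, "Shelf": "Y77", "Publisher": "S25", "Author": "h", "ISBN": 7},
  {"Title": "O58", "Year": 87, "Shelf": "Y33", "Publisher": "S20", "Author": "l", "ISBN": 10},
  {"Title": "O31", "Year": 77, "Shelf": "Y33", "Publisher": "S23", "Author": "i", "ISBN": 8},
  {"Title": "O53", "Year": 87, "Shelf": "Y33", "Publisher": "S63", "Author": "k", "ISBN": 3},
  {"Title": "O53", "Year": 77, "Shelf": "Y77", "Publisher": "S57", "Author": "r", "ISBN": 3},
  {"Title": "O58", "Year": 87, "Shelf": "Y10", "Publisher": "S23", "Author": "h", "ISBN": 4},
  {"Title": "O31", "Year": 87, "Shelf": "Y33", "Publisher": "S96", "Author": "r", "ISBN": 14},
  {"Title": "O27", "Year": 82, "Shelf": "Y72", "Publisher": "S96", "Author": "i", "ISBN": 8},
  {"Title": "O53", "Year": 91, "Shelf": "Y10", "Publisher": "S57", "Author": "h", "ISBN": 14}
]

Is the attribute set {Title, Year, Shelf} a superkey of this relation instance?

All 11 rows have distinct {Title, Year, Shelf} values, so {Title, Year, Shelf} → (all attributes) holds and {Title, Year, Shelf} is a superkey.

Yes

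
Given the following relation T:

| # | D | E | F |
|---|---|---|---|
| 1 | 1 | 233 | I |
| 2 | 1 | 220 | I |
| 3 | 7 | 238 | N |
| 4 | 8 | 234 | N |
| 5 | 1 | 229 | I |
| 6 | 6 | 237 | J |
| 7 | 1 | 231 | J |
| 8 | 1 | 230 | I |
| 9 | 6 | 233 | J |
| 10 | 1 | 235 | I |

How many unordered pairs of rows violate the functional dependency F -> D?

F=I: all 5 rows agree on D — 0 pairs.
F=N: violating pairs (3,4) — 1 pair.
F=J: violating pairs (6,7), (7,9) — 2 pairs.

3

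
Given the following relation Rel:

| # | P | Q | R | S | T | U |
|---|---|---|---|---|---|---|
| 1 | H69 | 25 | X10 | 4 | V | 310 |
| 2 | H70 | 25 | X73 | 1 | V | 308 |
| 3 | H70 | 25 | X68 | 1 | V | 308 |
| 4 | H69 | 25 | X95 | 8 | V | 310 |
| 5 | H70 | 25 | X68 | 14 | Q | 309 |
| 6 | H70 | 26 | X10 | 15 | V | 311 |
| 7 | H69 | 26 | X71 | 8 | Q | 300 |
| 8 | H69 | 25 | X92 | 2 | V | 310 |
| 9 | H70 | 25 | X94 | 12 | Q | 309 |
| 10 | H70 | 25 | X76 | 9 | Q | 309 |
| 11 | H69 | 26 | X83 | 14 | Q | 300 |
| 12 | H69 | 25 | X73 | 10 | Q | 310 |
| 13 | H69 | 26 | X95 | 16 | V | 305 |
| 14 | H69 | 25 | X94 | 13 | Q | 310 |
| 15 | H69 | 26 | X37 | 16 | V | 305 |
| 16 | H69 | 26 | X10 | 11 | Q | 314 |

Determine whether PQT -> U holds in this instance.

No

(P=H69, Q=25, T=V): rows 1, 4, 8 → U = 310, 310, 310 ✓
(P=H70, Q=25, T=V): rows 2, 3 → U = 308, 308 ✓
(P=H70, Q=25, T=Q): rows 5, 9, 10 → U = 309, 309, 309 ✓
(P=H70, Q=26, T=V): row 6 → U = 311 ✓
(P=H69, Q=26, T=Q): rows 7, 11, 16 → U takes values {300, 314} — violation
(P=H69, Q=25, T=Q): rows 12, 14 → U = 310, 310 ✓
(P=H69, Q=26, T=V): rows 13, 15 → U = 305, 305 ✓
Two rows agree on PQT but differ on U, so PQT -> U does not hold.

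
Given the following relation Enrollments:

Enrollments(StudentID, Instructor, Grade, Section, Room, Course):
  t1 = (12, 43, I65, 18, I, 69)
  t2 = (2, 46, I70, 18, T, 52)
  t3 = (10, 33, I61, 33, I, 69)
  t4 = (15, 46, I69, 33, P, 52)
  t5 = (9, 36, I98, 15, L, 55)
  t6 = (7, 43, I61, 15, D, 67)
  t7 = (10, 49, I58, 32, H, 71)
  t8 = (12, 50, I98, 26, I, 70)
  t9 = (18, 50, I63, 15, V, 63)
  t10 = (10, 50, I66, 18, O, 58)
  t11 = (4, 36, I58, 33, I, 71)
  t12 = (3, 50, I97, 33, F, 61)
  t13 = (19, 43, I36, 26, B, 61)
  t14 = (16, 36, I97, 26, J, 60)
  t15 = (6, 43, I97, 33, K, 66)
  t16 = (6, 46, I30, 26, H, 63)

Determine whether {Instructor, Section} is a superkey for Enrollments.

Yes

All 16 rows have distinct {Instructor, Section} values, so {Instructor, Section} → (all attributes) holds and {Instructor, Section} is a superkey.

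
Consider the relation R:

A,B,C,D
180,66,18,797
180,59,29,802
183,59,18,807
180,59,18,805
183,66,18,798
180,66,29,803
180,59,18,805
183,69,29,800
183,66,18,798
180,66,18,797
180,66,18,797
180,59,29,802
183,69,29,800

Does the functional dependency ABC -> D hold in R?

Yes

(A=180, B=66, C=18): 3 rows → D = 797, 797, 797 ✓
(A=180, B=59, C=29): 2 rows → D = 802, 802 ✓
(A=183, B=59, C=18): 1 row → D = 807 ✓
(A=180, B=59, C=18): 2 rows → D = 805, 805 ✓
(A=183, B=66, C=18): 2 rows → D = 798, 798 ✓
(A=180, B=66, C=29): 1 row → D = 803 ✓
(A=183, B=69, C=29): 2 rows → D = 800, 800 ✓
Every ABC value is associated with a single D value, so ABC -> D holds.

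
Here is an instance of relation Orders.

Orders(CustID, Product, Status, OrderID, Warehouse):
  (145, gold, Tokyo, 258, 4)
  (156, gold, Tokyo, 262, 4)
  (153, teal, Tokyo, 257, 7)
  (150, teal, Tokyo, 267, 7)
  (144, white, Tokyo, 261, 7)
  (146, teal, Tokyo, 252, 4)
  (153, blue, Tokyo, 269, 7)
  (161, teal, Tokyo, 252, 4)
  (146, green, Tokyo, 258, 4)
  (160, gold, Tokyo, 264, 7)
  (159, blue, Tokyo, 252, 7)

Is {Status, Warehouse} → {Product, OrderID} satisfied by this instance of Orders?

(Status=Tokyo, Warehouse=4): 5 rows → {Product,OrderID} takes values {(gold, 258), (gold, 262), (teal, 252), (green, 258)} — violation
(Status=Tokyo, Warehouse=7): 6 rows → {Product,OrderID} takes values {(teal, 257), (teal, 267), (white, 261), (blue, 269), (gold, 264), (blue, 252)} — violation
Two rows agree on {Status, Warehouse} but differ on {Product, OrderID}, so {Status, Warehouse} → {Product, OrderID} does not hold.

No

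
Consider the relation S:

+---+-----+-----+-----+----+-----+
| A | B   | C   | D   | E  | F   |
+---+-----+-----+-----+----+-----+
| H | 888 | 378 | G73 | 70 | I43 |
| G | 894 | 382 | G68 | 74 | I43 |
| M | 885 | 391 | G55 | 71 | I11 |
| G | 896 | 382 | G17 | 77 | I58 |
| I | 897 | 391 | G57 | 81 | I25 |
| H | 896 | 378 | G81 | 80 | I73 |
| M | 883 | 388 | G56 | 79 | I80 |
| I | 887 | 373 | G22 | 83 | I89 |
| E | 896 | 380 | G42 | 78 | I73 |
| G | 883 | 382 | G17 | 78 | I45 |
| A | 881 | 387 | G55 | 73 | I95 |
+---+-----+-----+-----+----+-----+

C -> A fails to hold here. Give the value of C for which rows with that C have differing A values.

391

C=378: 2 rows → A = H, H ✓
C=382: 3 rows → A = G, G, G ✓
C=391: 2 rows → A takes values {M, I} — violation
C=388: 1 row → A = M ✓
C=373: 1 row → A = I ✓
C=380: 1 row → A = E ✓
C=387: 1 row → A = A ✓
The only C value with inconsistent A is C=391.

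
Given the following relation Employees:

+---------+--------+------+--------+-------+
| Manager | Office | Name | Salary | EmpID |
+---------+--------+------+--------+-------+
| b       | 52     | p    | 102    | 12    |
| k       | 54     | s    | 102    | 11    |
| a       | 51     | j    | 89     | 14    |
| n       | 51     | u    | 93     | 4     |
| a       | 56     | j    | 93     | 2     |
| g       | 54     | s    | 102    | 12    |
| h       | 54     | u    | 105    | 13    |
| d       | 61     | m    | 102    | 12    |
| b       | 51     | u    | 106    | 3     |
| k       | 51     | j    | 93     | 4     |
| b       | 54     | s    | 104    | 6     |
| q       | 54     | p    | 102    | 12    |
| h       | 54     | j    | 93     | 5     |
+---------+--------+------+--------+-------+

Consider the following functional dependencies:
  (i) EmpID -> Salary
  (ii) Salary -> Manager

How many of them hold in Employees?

1

(i) EmpID -> Salary: every LHS value maps to a single RHS value — holds.
(ii) Salary -> Manager: Salary=102: 5 rows → Manager takes values {b, k, g, d, q} — violation; Salary=93: 4 rows → Manager takes values {n, a, k, h} — violation — fails.
1 of the 2 dependencies holds.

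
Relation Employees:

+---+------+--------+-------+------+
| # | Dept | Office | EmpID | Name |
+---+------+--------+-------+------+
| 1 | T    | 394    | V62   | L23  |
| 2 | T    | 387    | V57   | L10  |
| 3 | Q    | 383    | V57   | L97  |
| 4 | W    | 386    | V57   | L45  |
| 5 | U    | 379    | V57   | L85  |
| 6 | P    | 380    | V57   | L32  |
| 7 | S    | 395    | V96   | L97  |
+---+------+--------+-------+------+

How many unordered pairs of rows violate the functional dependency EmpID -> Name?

EmpID=V57: violating pairs (2,3), (2,4), (2,5), (2,6), (3,4), (3,5), (3,6), (4,5), (4,6), (5,6) — 10 pairs.

10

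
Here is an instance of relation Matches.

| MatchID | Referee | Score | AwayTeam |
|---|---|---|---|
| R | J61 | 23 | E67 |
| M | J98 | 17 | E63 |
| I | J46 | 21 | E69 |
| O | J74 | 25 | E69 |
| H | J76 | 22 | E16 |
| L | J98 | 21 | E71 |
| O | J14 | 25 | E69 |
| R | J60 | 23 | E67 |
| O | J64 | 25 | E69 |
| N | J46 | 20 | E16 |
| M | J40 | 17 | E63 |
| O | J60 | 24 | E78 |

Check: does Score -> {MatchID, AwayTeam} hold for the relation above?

No

Score=23: 2 rows → {MatchID,AwayTeam} = (R, E67), (R, E67) ✓
Score=17: 2 rows → {MatchID,AwayTeam} = (M, E63), (M, E63) ✓
Score=21: 2 rows → {MatchID,AwayTeam} takes values {(I, E69), (L, E71)} — violation
Score=25: 3 rows → {MatchID,AwayTeam} = (O, E69), (O, E69), (O, E69) ✓
Score=22: 1 row → {MatchID,AwayTeam} = (H, E16) ✓
Score=20: 1 row → {MatchID,AwayTeam} = (N, E16) ✓
Score=24: 1 row → {MatchID,AwayTeam} = (O, E78) ✓
Two rows agree on Score but differ on {MatchID, AwayTeam}, so Score -> {MatchID, AwayTeam} does not hold.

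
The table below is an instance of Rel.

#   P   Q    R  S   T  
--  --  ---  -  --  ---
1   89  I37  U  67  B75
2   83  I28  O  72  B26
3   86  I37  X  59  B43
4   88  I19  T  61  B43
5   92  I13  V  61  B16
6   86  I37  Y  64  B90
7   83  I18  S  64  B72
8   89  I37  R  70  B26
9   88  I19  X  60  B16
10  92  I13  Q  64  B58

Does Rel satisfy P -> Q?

No

P=89: rows 1, 8 → Q = I37, I37 ✓
P=83: rows 2, 7 → Q takes values {I28, I18} — violation
P=86: rows 3, 6 → Q = I37, I37 ✓
P=88: rows 4, 9 → Q = I19, I19 ✓
P=92: rows 5, 10 → Q = I13, I13 ✓
Two rows agree on P but differ on Q, so P -> Q does not hold.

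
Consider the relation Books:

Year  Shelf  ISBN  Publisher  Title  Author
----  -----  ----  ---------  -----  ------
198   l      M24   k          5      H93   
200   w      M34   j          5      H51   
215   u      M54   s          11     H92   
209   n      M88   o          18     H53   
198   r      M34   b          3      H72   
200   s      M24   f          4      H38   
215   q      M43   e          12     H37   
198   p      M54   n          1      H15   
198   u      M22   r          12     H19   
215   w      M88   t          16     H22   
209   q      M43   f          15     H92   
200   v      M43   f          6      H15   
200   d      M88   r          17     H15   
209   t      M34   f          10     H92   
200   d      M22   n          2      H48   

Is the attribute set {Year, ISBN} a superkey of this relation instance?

All 15 rows have distinct {Year, ISBN} values, so {Year, ISBN} → (all attributes) holds and {Year, ISBN} is a superkey.

Yes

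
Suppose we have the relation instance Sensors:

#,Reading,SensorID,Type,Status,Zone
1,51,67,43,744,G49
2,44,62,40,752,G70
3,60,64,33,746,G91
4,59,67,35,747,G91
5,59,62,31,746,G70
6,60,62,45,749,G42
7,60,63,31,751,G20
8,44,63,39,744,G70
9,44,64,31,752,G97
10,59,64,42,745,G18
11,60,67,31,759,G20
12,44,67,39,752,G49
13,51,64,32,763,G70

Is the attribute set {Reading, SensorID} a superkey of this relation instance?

Yes

All 13 rows have distinct {Reading, SensorID} values, so {Reading, SensorID} → (all attributes) holds and {Reading, SensorID} is a superkey.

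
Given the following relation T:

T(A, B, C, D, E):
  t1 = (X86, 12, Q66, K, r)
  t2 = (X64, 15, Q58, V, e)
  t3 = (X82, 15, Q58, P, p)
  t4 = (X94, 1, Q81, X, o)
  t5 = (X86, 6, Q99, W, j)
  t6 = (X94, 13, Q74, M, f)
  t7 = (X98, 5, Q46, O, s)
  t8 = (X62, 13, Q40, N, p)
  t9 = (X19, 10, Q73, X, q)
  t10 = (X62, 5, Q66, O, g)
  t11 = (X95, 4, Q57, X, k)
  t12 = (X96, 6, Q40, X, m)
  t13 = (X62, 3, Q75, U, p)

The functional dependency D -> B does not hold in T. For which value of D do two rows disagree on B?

D=K: row 1 → B = 12 ✓
D=V: row 2 → B = 15 ✓
D=P: row 3 → B = 15 ✓
D=X: rows 4, 9, 11, 12 → B takes values {1, 10, 4, 6} — violation
D=W: row 5 → B = 6 ✓
D=M: row 6 → B = 13 ✓
D=O: rows 7, 10 → B = 5, 5 ✓
D=N: row 8 → B = 13 ✓
D=U: row 13 → B = 3 ✓
The only D value with inconsistent B is D=X.

X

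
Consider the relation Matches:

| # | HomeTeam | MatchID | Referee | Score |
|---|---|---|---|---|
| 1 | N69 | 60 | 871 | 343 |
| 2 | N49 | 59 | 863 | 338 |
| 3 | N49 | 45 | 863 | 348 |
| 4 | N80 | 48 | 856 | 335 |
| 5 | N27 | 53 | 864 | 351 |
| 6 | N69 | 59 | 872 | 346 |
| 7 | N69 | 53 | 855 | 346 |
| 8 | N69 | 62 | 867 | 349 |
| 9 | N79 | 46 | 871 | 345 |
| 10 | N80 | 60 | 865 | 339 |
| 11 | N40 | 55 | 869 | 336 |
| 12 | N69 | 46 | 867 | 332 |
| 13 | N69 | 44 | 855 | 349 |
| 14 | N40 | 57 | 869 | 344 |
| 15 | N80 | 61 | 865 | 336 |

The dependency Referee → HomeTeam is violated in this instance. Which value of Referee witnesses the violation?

871

Referee=871: rows 1, 9 → HomeTeam takes values {N69, N79} — violation
Referee=863: rows 2, 3 → HomeTeam = N49, N49 ✓
Referee=856: row 4 → HomeTeam = N80 ✓
Referee=864: row 5 → HomeTeam = N27 ✓
Referee=872: row 6 → HomeTeam = N69 ✓
Referee=855: rows 7, 13 → HomeTeam = N69, N69 ✓
Referee=867: rows 8, 12 → HomeTeam = N69, N69 ✓
Referee=865: rows 10, 15 → HomeTeam = N80, N80 ✓
Referee=869: rows 11, 14 → HomeTeam = N40, N40 ✓
The only Referee value with inconsistent HomeTeam is Referee=871.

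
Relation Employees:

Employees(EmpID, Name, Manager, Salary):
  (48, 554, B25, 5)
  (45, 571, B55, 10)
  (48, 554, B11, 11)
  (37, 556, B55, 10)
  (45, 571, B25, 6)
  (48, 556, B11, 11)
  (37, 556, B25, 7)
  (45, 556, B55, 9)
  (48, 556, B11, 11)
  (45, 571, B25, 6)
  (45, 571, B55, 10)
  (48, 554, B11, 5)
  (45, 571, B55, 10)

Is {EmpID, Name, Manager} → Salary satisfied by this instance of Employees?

(EmpID=48, Name=554, Manager=B25): 1 row → Salary = 5 ✓
(EmpID=45, Name=571, Manager=B55): 3 rows → Salary = 10, 10, 10 ✓
(EmpID=48, Name=554, Manager=B11): 2 rows → Salary takes values {11, 5} — violation
(EmpID=37, Name=556, Manager=B55): 1 row → Salary = 10 ✓
(EmpID=45, Name=571, Manager=B25): 2 rows → Salary = 6, 6 ✓
(EmpID=48, Name=556, Manager=B11): 2 rows → Salary = 11, 11 ✓
(EmpID=37, Name=556, Manager=B25): 1 row → Salary = 7 ✓
(EmpID=45, Name=556, Manager=B55): 1 row → Salary = 9 ✓
Two rows agree on {EmpID, Name, Manager} but differ on Salary, so {EmpID, Name, Manager} → Salary does not hold.

No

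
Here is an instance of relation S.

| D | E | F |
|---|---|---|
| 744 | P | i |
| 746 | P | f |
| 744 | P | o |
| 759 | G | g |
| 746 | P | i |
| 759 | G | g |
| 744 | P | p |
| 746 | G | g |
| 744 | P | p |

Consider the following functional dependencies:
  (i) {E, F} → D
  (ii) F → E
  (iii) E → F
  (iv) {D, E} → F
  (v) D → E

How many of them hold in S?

(i) {E, F} → D: (E=P, F=i): 2 rows → D takes values {744, 746} — violation; (E=G, F=g): 3 rows → D takes values {759, 746} — violation — fails.
(ii) F → E: every LHS value maps to a single RHS value — holds.
(iii) E → F: E=P: 6 rows → F takes values {i, f, o, p} — violation — fails.
(iv) {D, E} → F: (D=744, E=P): 4 rows → F takes values {i, o, p} — violation; (D=746, E=P): 2 rows → F takes values {f, i} — violation — fails.
(v) D → E: D=746: 3 rows → E takes values {P, G} — violation — fails.
1 of the 5 dependencies holds.

1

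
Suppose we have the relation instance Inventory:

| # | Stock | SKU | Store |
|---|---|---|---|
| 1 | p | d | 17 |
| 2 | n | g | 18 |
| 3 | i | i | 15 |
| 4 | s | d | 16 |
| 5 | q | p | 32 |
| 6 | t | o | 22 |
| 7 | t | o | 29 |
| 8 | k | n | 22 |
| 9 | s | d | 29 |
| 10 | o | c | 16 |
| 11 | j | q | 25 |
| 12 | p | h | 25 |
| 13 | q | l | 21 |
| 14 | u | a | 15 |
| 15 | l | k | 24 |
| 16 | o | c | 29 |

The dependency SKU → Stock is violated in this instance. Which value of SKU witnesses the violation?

SKU=d: rows 1, 4, 9 → Stock takes values {p, s} — violation
SKU=g: row 2 → Stock = n ✓
SKU=i: row 3 → Stock = i ✓
SKU=p: row 5 → Stock = q ✓
SKU=o: rows 6, 7 → Stock = t, t ✓
SKU=n: row 8 → Stock = k ✓
SKU=c: rows 10, 16 → Stock = o, o ✓
SKU=q: row 11 → Stock = j ✓
SKU=h: row 12 → Stock = p ✓
SKU=l: row 13 → Stock = q ✓
SKU=a: row 14 → Stock = u ✓
SKU=k: row 15 → Stock = l ✓
The only SKU value with inconsistent Stock is SKU=d.

d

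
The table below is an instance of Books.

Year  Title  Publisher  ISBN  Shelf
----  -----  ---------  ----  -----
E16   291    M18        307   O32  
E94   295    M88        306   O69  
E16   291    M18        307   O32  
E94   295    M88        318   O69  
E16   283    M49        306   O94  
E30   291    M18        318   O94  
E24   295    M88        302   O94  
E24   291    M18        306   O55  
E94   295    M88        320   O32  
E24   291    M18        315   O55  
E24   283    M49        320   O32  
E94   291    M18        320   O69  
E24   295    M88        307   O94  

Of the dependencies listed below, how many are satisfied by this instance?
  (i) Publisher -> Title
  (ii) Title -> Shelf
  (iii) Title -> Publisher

(i) Publisher -> Title: every LHS value maps to a single RHS value — holds.
(ii) Title -> Shelf: Title=291: 6 rows → Shelf takes values {O32, O94, O55, O69} — violation; Title=295: 5 rows → Shelf takes values {O69, O94, O32} — violation; Title=283: 2 rows → Shelf takes values {O94, O32} — violation — fails.
(iii) Title -> Publisher: every LHS value maps to a single RHS value — holds.
2 of the 3 dependencies hold.

2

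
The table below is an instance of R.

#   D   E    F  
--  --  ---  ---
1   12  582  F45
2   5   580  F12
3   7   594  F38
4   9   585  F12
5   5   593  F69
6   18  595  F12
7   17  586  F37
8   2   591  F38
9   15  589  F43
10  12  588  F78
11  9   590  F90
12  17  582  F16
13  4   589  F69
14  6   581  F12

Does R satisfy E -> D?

E=582: rows 1, 12 → D takes values {12, 17} — violation
E=580: row 2 → D = 5 ✓
E=594: row 3 → D = 7 ✓
E=585: row 4 → D = 9 ✓
E=593: row 5 → D = 5 ✓
E=595: row 6 → D = 18 ✓
E=586: row 7 → D = 17 ✓
E=591: row 8 → D = 2 ✓
E=589: rows 9, 13 → D takes values {15, 4} — violation
E=588: row 10 → D = 12 ✓
E=590: row 11 → D = 9 ✓
E=581: row 14 → D = 6 ✓
Two rows agree on E but differ on D, so E -> D does not hold.

No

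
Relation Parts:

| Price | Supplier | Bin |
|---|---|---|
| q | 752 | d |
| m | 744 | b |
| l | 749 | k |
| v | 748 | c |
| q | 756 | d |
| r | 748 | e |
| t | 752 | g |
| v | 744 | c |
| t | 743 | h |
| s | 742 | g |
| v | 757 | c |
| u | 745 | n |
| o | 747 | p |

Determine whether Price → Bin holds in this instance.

No

Price=q: 2 rows → Bin = d, d ✓
Price=m: 1 row → Bin = b ✓
Price=l: 1 row → Bin = k ✓
Price=v: 3 rows → Bin = c, c, c ✓
Price=r: 1 row → Bin = e ✓
Price=t: 2 rows → Bin takes values {g, h} — violation
Price=s: 1 row → Bin = g ✓
Price=u: 1 row → Bin = n ✓
Price=o: 1 row → Bin = p ✓
Two rows agree on Price but differ on Bin, so Price → Bin does not hold.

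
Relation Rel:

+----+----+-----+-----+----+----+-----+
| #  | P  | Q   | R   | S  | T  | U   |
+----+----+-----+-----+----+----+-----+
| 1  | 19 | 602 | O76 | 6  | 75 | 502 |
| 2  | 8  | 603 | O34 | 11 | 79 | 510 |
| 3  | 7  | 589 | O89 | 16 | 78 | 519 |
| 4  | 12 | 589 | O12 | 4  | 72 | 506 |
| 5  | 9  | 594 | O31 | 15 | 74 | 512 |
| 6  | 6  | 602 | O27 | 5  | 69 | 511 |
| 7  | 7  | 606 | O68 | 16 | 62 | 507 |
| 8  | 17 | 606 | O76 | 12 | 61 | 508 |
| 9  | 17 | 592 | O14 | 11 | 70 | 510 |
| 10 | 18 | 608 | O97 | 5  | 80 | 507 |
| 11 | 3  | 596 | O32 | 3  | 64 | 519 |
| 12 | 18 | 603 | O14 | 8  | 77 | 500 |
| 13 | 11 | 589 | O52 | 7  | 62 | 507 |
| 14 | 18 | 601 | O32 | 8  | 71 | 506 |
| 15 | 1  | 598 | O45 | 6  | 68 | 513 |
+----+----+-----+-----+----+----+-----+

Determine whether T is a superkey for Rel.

No

Rows 7 and 13 have the same T value T=62 but are distinct tuples, so T does not determine every attribute — not a superkey.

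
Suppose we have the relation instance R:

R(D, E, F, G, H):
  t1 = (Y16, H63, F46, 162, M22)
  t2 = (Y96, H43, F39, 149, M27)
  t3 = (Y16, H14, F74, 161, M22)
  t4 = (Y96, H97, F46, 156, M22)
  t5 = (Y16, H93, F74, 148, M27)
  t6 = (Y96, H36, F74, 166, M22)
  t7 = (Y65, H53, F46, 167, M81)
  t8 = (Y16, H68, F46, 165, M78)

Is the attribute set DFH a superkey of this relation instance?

Yes

All 8 rows have distinct DFH values, so DFH → (all attributes) holds and DFH is a superkey.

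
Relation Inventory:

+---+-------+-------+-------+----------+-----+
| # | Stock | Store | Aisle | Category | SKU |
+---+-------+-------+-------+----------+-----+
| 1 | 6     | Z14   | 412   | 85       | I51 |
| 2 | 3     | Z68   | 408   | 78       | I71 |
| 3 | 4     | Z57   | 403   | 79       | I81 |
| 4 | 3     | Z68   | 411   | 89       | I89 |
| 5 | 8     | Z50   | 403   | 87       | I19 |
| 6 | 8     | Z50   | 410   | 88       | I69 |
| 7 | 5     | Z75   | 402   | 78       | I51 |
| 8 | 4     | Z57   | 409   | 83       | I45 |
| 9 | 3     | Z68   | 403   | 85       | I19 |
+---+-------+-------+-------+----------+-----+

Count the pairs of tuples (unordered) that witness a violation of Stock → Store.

0

Stock=3: all 3 rows agree on Store — 0 pairs.
Stock=4: all 2 rows agree on Store — 0 pairs.
Stock=8: all 2 rows agree on Store — 0 pairs.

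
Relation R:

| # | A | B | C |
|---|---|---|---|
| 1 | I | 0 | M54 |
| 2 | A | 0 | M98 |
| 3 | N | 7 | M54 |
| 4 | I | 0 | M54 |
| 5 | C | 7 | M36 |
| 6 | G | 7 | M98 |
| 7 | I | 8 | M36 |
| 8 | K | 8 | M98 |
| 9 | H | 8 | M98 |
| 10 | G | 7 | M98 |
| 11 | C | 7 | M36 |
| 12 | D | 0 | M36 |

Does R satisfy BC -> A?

(B=0, C=M54): rows 1, 4 → A = I, I ✓
(B=0, C=M98): row 2 → A = A ✓
(B=7, C=M54): row 3 → A = N ✓
(B=7, C=M36): rows 5, 11 → A = C, C ✓
(B=7, C=M98): rows 6, 10 → A = G, G ✓
(B=8, C=M36): row 7 → A = I ✓
(B=8, C=M98): rows 8, 9 → A takes values {K, H} — violation
(B=0, C=M36): row 12 → A = D ✓
Two rows agree on BC but differ on A, so BC -> A does not hold.

No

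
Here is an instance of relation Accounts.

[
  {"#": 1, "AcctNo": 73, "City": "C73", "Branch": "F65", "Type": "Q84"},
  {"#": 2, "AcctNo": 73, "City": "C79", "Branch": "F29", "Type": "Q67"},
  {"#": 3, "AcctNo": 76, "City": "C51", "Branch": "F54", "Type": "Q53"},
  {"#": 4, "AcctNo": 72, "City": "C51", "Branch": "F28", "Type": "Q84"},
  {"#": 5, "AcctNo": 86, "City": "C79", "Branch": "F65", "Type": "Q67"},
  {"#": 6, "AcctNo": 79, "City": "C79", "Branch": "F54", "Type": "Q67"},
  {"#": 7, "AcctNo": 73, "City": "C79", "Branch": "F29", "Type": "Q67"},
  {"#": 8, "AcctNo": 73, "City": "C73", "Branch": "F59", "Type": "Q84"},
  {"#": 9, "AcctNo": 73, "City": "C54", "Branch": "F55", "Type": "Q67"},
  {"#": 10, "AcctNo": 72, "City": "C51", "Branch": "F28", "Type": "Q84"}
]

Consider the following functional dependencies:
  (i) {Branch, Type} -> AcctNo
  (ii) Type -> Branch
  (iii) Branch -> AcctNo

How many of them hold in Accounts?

(i) {Branch, Type} -> AcctNo: every LHS value maps to a single RHS value — holds.
(ii) Type -> Branch: Type=Q84: rows 1, 4, 8, 10 → Branch takes values {F65, F28, F59} — violation; Type=Q67: rows 2, 5, 6, 7, 9 → Branch takes values {F29, F65, F54, F55} — violation — fails.
(iii) Branch -> AcctNo: Branch=F65: rows 1, 5 → AcctNo takes values {73, 86} — violation; Branch=F54: rows 3, 6 → AcctNo takes values {76, 79} — violation — fails.
1 of the 3 dependencies holds.

1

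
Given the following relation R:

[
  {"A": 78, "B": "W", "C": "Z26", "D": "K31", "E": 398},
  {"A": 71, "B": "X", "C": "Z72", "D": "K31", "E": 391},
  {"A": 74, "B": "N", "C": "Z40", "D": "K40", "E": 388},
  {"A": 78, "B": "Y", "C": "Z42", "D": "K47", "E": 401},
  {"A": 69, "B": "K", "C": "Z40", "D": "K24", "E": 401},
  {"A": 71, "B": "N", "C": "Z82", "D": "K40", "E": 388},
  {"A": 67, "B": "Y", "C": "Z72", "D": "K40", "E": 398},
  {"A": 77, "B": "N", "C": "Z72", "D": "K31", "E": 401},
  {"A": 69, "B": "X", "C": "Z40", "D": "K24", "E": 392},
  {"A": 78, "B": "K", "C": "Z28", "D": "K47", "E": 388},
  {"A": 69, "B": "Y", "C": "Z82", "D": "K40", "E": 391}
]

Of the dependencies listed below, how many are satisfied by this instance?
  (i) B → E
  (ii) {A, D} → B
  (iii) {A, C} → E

(i) B → E: B=X: 2 rows → E takes values {391, 392} — violation; B=N: 3 rows → E takes values {388, 401} — violation; B=Y: 3 rows → E takes values {401, 398, 391} — violation; B=K: 2 rows → E takes values {401, 388} — violation — fails.
(ii) {A, D} → B: (A=78, D=K47): 2 rows → B takes values {Y, K} — violation; (A=69, D=K24): 2 rows → B takes values {K, X} — violation — fails.
(iii) {A, C} → E: (A=69, C=Z40): 2 rows → E takes values {401, 392} — violation — fails.
None of the 3 dependencies hold.

0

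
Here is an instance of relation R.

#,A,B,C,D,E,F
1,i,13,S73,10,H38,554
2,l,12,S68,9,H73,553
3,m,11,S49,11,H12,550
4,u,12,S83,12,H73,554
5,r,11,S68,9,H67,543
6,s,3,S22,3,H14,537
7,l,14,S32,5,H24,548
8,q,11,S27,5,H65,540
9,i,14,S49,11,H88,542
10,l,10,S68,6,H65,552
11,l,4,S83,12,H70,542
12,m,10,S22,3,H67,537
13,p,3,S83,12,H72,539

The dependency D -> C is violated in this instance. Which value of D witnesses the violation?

5

D=10: row 1 → C = S73 ✓
D=9: rows 2, 5 → C = S68, S68 ✓
D=11: rows 3, 9 → C = S49, S49 ✓
D=12: rows 4, 11, 13 → C = S83, S83, S83 ✓
D=3: rows 6, 12 → C = S22, S22 ✓
D=5: rows 7, 8 → C takes values {S32, S27} — violation
D=6: row 10 → C = S68 ✓
The only D value with inconsistent C is D=5.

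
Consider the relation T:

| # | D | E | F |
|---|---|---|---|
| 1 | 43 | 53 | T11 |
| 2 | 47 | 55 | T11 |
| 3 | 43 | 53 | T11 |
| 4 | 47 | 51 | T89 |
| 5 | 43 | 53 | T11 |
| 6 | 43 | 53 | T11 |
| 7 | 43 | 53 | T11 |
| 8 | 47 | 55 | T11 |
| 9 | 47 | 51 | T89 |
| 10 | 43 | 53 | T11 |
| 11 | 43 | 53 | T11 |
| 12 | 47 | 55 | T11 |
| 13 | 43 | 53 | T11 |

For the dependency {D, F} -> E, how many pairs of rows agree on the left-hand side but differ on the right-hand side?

0

(D=43, F=T11): all 8 rows agree on E — 0 pairs.
(D=47, F=T11): all 3 rows agree on E — 0 pairs.
(D=47, F=T89): all 2 rows agree on E — 0 pairs.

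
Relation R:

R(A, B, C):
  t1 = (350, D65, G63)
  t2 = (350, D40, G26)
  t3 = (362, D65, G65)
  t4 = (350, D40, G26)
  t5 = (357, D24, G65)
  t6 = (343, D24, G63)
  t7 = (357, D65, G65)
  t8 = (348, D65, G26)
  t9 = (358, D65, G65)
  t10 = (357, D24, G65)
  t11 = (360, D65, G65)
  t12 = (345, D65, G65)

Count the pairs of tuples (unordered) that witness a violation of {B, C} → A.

(B=D40, C=G26): all 2 rows agree on A — 0 pairs.
(B=D65, C=G65): violating pairs (3,7), (3,9), (3,11), (3,12), (7,9), (7,11), (7,12), (9,11), (9,12), (11,12) — 10 pairs.
(B=D24, C=G65): all 2 rows agree on A — 0 pairs.

10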